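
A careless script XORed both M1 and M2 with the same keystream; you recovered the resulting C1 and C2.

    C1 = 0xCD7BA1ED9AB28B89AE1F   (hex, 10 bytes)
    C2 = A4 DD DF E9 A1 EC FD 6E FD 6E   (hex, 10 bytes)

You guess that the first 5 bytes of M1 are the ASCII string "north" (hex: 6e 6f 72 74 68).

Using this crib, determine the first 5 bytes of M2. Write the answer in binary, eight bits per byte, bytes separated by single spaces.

00000111 11001001 00001100 01110000 01010011

First, C1 ⊕ C2 = (M1 ⊕ K) ⊕ (M2 ⊕ K) = M1 ⊕ M2, so the key drops out. Then M2 = (M1 ⊕ M2) ⊕ M1 over the first 5 bytes.
byte 0: (cd ^ a4) ^ 6e = 69 ^ 6e = 07
byte 1: (7b ^ dd) ^ 6f = a6 ^ 6f = c9
byte 2: (a1 ^ df) ^ 72 = 7e ^ 72 = 0c
byte 3: (ed ^ e9) ^ 74 = 04 ^ 74 = 70
byte 4: (9a ^ a1) ^ 68 = 3b ^ 68 = 53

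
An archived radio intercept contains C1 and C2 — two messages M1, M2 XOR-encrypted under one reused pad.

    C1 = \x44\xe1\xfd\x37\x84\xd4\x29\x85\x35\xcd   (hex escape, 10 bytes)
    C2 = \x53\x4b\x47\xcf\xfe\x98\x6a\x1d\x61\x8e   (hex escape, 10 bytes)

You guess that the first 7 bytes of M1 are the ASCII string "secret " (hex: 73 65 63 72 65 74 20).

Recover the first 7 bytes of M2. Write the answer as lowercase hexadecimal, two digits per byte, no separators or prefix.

64cfd98a1f3863

First, C1 ⊕ C2 = (M1 ⊕ K) ⊕ (M2 ⊕ K) = M1 ⊕ M2, so the key drops out. Then M2 = (M1 ⊕ M2) ⊕ M1 over the first 7 bytes.
byte 0: (44 ^ 53) ^ 73 = 17 ^ 73 = 64
byte 1: (e1 ^ 4b) ^ 65 = aa ^ 65 = cf
byte 2: (fd ^ 47) ^ 63 = ba ^ 63 = d9
byte 3: (37 ^ cf) ^ 72 = f8 ^ 72 = 8a
byte 4: (84 ^ fe) ^ 65 = 7a ^ 65 = 1f
byte 5: (d4 ^ 98) ^ 74 = 4c ^ 74 = 38
byte 6: (29 ^ 6a) ^ 20 = 43 ^ 20 = 63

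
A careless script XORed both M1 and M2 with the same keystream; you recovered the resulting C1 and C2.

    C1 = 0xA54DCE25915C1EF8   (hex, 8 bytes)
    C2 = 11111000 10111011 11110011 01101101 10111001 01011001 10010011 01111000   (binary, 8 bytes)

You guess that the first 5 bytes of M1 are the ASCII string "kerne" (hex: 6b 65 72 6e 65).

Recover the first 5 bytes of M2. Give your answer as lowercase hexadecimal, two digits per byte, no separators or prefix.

36934f264d

First, C1 ⊕ C2 = (M1 ⊕ K) ⊕ (M2 ⊕ K) = M1 ⊕ M2, so the key drops out. Then M2 = (M1 ⊕ M2) ⊕ M1 over the first 5 bytes.
byte 0: (a5 ^ f8) ^ 6b = 5d ^ 6b = 36
byte 1: (4d ^ bb) ^ 65 = f6 ^ 65 = 93
byte 2: (ce ^ f3) ^ 72 = 3d ^ 72 = 4f
byte 3: (25 ^ 6d) ^ 6e = 48 ^ 6e = 26
byte 4: (91 ^ b9) ^ 65 = 28 ^ 65 = 4d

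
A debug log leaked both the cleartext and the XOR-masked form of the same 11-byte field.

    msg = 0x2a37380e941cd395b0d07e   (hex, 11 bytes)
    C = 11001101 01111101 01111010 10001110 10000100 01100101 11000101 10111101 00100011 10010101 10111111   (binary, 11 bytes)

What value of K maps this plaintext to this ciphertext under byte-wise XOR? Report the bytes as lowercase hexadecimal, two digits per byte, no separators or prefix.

Since C = msg ⊕ K, XORing both sides with msg gives K = msg ⊕ C.
byte 0:  42 ^ 205 = 231
byte 1:  55 ^ 125 =  74
byte 2:  56 ^ 122 =  66
byte 3:  14 ^ 142 = 128
byte 4: 148 ^ 132 =  16
byte 5:  28 ^ 101 = 121
byte 6: 211 ^ 197 =  22
byte 7: 149 ^ 189 =  40
byte 8: 176 ^  35 = 147
byte 9: 208 ^ 149 =  69
byte 10: 126 ^ 191 = 193

e74a4280107916289345c1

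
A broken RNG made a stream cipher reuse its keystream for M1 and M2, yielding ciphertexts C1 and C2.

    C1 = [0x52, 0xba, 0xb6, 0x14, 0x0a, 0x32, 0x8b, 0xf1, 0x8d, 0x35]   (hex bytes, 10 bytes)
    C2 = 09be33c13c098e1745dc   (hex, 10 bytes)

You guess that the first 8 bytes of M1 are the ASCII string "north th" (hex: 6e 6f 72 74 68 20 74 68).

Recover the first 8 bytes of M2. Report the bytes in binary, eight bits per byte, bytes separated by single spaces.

First, C1 ⊕ C2 = (M1 ⊕ K) ⊕ (M2 ⊕ K) = M1 ⊕ M2, so the key drops out. Then M2 = (M1 ⊕ M2) ⊕ M1 over the first 8 bytes.
byte 0: (52 XOR 09) XOR 6e = 5b XOR 6e = 35
byte 1: (ba XOR be) XOR 6f = 04 XOR 6f = 6b
byte 2: (b6 XOR 33) XOR 72 = 85 XOR 72 = f7
byte 3: (14 XOR c1) XOR 74 = d5 XOR 74 = a1
byte 4: (0a XOR 3c) XOR 68 = 36 XOR 68 = 5e
byte 5: (32 XOR 09) XOR 20 = 3b XOR 20 = 1b
byte 6: (8b XOR 8e) XOR 74 = 05 XOR 74 = 71
byte 7: (f1 XOR 17) XOR 68 = e6 XOR 68 = 8e

00110101 01101011 11110111 10100001 01011110 00011011 01110001 10001110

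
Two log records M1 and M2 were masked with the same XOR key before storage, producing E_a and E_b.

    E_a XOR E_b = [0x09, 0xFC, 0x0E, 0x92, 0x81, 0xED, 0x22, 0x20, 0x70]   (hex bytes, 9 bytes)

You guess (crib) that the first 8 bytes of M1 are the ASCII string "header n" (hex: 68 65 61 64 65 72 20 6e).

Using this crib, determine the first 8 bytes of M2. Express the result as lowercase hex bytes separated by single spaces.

Since E_a ⊕ E_b = M1 ⊕ M2, XORing with the guessed M1 bytes yields the corresponding M2 bytes: M2 = (E_a ⊕ E_b) ⊕ M1.
00001001 XOR 01101000 = 01100001
11111100 XOR 01100101 = 10011001
00001110 XOR 01100001 = 01101111
10010010 XOR 01100100 = 11110110
10000001 XOR 01100101 = 11100100
11101101 XOR 01110010 = 10011111
00100010 XOR 00100000 = 00000010
00100000 XOR 01101110 = 01001110

61 99 6f f6 e4 9f 02 4e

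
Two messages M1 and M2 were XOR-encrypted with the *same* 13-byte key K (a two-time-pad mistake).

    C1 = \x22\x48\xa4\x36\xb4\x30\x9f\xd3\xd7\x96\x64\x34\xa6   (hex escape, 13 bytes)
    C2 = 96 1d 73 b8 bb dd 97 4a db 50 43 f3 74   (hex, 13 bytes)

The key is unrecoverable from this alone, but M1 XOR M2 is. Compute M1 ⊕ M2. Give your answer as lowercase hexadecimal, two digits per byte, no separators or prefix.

b455d78e0fed08990cc627c7d2

C1 ⊕ C2 = (M1 ⊕ K) ⊕ (M2 ⊕ K) = M1 ⊕ M2 — the shared key cancels under XOR.
byte 0: 22 XOR 96 = b4
byte 1: 48 XOR 1d = 55
byte 2: a4 XOR 73 = d7
byte 3: 36 XOR b8 = 8e
byte 4: b4 XOR bb = 0f
byte 5: 30 XOR dd = ed
byte 6: 9f XOR 97 = 08
byte 7: d3 XOR 4a = 99
byte 8: d7 XOR db = 0c
byte 9: 96 XOR 50 = c6
byte 10: 64 XOR 43 = 27
byte 11: 34 XOR f3 = c7
byte 12: a6 XOR 74 = d2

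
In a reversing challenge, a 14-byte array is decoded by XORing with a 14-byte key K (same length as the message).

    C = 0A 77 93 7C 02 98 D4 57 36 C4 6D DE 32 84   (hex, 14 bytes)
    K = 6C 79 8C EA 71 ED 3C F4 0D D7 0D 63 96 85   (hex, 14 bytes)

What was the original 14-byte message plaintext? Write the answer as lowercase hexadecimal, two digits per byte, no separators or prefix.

660e1f967375e8a33b1360bda401

byte 0: 0a ⊕ 6c = 66
byte 1: 77 ⊕ 79 = 0e
byte 2: 93 ⊕ 8c = 1f
byte 3: 7c ⊕ ea = 96
byte 4: 02 ⊕ 71 = 73
byte 5: 98 ⊕ ed = 75
byte 6: d4 ⊕ 3c = e8
byte 7: 57 ⊕ f4 = a3
byte 8: 36 ⊕ 0d = 3b
byte 9: c4 ⊕ d7 = 13
byte 10: 6d ⊕ 0d = 60
byte 11: de ⊕ 63 = bd
byte 12: 32 ⊕ 96 = a4
byte 13: 84 ⊕ 85 = 01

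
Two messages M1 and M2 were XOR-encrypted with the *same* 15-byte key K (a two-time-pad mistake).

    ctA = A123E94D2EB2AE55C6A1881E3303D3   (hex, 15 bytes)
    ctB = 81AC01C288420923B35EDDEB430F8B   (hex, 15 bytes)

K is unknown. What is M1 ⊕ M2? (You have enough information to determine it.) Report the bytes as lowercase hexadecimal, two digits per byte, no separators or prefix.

208fe88fa6f0a77675ff55f5700c58

ctA ⊕ ctB = (M1 ⊕ K) ⊕ (M2 ⊕ K) = M1 ⊕ M2 — the shared key cancels under XOR.
a1 ⊕ 81 = 20
23 ⊕ ac = 8f
e9 ⊕ 01 = e8
4d ⊕ c2 = 8f
2e ⊕ 88 = a6
b2 ⊕ 42 = f0
ae ⊕ 09 = a7
55 ⊕ 23 = 76
c6 ⊕ b3 = 75
a1 ⊕ 5e = ff
88 ⊕ dd = 55
1e ⊕ eb = f5
33 ⊕ 43 = 70
03 ⊕ 0f = 0c
d3 ⊕ 8b = 58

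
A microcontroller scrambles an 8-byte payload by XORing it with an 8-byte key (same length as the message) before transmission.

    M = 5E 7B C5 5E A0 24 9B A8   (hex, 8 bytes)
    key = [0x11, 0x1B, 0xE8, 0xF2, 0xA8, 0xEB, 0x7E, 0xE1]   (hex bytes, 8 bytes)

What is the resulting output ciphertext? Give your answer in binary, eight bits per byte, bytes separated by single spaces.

01001111 01100000 00101101 10101100 00001000 11001111 11100101 01001001

 94 XOR  17 =  79
123 XOR  27 =  96
197 XOR 232 =  45
 94 XOR 242 = 172
160 XOR 168 =   8
 36 XOR 235 = 207
155 XOR 126 = 229
168 XOR 225 =  73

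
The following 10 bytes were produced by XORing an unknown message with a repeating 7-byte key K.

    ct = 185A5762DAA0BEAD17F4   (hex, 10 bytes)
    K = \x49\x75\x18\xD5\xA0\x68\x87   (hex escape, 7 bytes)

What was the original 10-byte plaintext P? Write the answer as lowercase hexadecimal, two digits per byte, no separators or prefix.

The 7-byte key repeats, so the effective keystream is 49 75 18 d5 a0 68 87 49 75 18.
byte 0: 18 ⊕ 49 = 51
byte 1: 5a ⊕ 75 = 2f
byte 2: 57 ⊕ 18 = 4f
byte 3: 62 ⊕ d5 = b7
byte 4: da ⊕ a0 = 7a
byte 5: a0 ⊕ 68 = c8
byte 6: be ⊕ 87 = 39
byte 7: ad ⊕ 49 = e4
byte 8: 17 ⊕ 75 = 62
byte 9: f4 ⊕ 18 = ec

512f4fb77ac839e462ec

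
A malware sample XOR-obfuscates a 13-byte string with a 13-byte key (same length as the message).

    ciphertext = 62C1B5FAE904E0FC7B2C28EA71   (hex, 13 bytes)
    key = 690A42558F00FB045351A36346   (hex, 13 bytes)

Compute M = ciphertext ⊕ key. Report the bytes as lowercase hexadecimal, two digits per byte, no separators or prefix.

62 xor 69 = 0b
c1 xor 0a = cb
b5 xor 42 = f7
fa xor 55 = af
e9 xor 8f = 66
04 xor 00 = 04
e0 xor fb = 1b
fc xor 04 = f8
7b xor 53 = 28
2c xor 51 = 7d
28 xor a3 = 8b
ea xor 63 = 89
71 xor 46 = 37

0bcbf7af66041bf8287d8b8937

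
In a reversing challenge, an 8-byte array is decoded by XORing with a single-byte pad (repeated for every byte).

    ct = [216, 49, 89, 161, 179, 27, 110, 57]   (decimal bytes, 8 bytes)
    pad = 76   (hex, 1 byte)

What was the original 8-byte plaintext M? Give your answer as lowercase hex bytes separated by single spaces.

ae 47 2f d7 c5 6d 18 4f

The 1-byte key repeats, so the effective keystream is 76 76 76 76 76 76 76 76.
byte 0: d8 xor 76 = ae
byte 1: 31 xor 76 = 47
byte 2: 59 xor 76 = 2f
byte 3: a1 xor 76 = d7
byte 4: b3 xor 76 = c5
byte 5: 1b xor 76 = 6d
byte 6: 6e xor 76 = 18
byte 7: 39 xor 76 = 4f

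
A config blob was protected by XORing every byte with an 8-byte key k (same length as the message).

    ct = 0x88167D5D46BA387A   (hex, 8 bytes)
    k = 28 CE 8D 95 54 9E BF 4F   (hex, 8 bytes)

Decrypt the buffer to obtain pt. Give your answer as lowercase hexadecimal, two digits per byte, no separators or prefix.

a0d8f0c812248735

XOR is its own inverse, so applying the key byte-wise gives the result directly.
88 ⊕ 28 = a0
16 ⊕ ce = d8
7d ⊕ 8d = f0
5d ⊕ 95 = c8
46 ⊕ 54 = 12
ba ⊕ 9e = 24
38 ⊕ bf = 87
7a ⊕ 4f = 35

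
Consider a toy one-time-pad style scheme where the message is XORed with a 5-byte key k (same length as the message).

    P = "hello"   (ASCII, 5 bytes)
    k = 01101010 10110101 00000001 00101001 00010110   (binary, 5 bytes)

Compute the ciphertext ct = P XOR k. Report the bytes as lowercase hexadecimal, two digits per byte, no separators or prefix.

68 xor 6a = 02
65 xor b5 = d0
6c xor 01 = 6d
6c xor 29 = 45
6f xor 16 = 79

02d06d4579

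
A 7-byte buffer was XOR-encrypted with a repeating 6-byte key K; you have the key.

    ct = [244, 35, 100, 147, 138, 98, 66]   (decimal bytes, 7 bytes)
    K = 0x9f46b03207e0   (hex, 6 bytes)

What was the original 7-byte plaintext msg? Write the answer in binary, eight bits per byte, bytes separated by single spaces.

The 6-byte key repeats, so the effective keystream is 9f 46 b0 32 07 e0 9f.
byte 0: 244 ⊕ 159 = 107
byte 1:  35 ⊕  70 = 101
byte 2: 100 ⊕ 176 = 212
byte 3: 147 ⊕  50 = 161
byte 4: 138 ⊕   7 = 141
byte 5:  98 ⊕ 224 = 130
byte 6:  66 ⊕ 159 = 221

01101011 01100101 11010100 10100001 10001101 10000010 11011101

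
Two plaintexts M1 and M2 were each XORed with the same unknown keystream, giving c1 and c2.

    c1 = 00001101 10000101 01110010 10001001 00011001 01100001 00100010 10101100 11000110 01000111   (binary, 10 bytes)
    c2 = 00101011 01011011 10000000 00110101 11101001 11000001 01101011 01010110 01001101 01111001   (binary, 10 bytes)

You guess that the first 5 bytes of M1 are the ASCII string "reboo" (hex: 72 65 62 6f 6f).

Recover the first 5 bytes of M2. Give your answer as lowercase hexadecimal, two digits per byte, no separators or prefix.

First, c1 ⊕ c2 = (M1 ⊕ K) ⊕ (M2 ⊕ K) = M1 ⊕ M2, so the key drops out. Then M2 = (M1 ⊕ M2) ⊕ M1 over the first 5 bytes.
byte 0: (0d ^ 2b) ^ 72 = 26 ^ 72 = 54
byte 1: (85 ^ 5b) ^ 65 = de ^ 65 = bb
byte 2: (72 ^ 80) ^ 62 = f2 ^ 62 = 90
byte 3: (89 ^ 35) ^ 6f = bc ^ 6f = d3
byte 4: (19 ^ e9) ^ 6f = f0 ^ 6f = 9f

54bb90d39f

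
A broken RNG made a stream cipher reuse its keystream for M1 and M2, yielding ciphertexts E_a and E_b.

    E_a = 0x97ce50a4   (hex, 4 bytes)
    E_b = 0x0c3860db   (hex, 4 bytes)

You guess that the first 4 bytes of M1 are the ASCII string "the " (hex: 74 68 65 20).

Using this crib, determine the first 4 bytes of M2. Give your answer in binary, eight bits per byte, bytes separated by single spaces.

11101111 10011110 01010101 01011111

First, E_a ⊕ E_b = (M1 ⊕ K) ⊕ (M2 ⊕ K) = M1 ⊕ M2, so the key drops out. Then M2 = (M1 ⊕ M2) ⊕ M1 over the first 4 bytes.
byte 0: (97 ^ 0c) ^ 74 = 9b ^ 74 = ef
byte 1: (ce ^ 38) ^ 68 = f6 ^ 68 = 9e
byte 2: (50 ^ 60) ^ 65 = 30 ^ 65 = 55
byte 3: (a4 ^ db) ^ 20 = 7f ^ 20 = 5f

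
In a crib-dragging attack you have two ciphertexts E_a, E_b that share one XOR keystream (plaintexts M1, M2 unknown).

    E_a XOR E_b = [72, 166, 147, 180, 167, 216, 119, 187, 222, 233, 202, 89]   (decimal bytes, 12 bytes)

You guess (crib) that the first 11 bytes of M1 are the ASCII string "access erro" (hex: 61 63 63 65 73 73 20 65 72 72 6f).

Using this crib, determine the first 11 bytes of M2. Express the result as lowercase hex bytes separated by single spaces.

29 c5 f0 d1 d4 ab 57 de ac 9b a5

Since E_a ⊕ E_b = M1 ⊕ M2, XORing with the guessed M1 bytes yields the corresponding M2 bytes: M2 = (E_a ⊕ E_b) ⊕ M1.
byte 0: 48 xor 61 = 29
byte 1: a6 xor 63 = c5
byte 2: 93 xor 63 = f0
byte 3: b4 xor 65 = d1
byte 4: a7 xor 73 = d4
byte 5: d8 xor 73 = ab
byte 6: 77 xor 20 = 57
byte 7: bb xor 65 = de
byte 8: de xor 72 = ac
byte 9: e9 xor 72 = 9b
byte 10: ca xor 6f = a5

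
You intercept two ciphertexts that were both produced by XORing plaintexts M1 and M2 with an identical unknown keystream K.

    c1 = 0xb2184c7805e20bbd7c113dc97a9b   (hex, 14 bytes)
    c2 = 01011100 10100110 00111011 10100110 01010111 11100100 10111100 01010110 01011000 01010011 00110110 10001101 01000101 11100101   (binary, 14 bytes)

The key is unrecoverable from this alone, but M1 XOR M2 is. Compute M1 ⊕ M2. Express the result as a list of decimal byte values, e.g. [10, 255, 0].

[238, 190, 119, 222, 82, 6, 183, 235, 36, 66, 11, 68, 63, 126]

c1 ⊕ c2 = (M1 ⊕ K) ⊕ (M2 ⊕ K) = M1 ⊕ M2 — the shared key cancels under XOR.
b2 ^ 5c = ee
18 ^ a6 = be
4c ^ 3b = 77
78 ^ a6 = de
05 ^ 57 = 52
e2 ^ e4 = 06
0b ^ bc = b7
bd ^ 56 = eb
7c ^ 58 = 24
11 ^ 53 = 42
3d ^ 36 = 0b
c9 ^ 8d = 44
7a ^ 45 = 3f
9b ^ e5 = 7e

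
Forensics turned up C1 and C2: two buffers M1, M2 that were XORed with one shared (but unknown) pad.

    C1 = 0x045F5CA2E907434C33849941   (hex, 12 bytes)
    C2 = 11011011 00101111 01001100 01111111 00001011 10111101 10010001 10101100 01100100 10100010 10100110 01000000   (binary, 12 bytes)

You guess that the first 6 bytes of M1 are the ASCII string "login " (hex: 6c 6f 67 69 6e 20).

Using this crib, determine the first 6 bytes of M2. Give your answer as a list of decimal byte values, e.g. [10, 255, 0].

First, C1 ⊕ C2 = (M1 ⊕ K) ⊕ (M2 ⊕ K) = M1 ⊕ M2, so the key drops out. Then M2 = (M1 ⊕ M2) ⊕ M1 over the first 6 bytes.
byte 0: (04 ^ db) ^ 6c = df ^ 6c = b3
byte 1: (5f ^ 2f) ^ 6f = 70 ^ 6f = 1f
byte 2: (5c ^ 4c) ^ 67 = 10 ^ 67 = 77
byte 3: (a2 ^ 7f) ^ 69 = dd ^ 69 = b4
byte 4: (e9 ^ 0b) ^ 6e = e2 ^ 6e = 8c
byte 5: (07 ^ bd) ^ 20 = ba ^ 20 = 9a

[179, 31, 119, 180, 140, 154]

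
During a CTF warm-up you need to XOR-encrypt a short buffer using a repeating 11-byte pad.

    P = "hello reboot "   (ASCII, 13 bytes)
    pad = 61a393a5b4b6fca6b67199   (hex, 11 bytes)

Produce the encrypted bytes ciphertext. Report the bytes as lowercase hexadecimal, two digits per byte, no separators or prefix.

The 11-byte key repeats, so the effective keystream is 61 a3 93 a5 b4 b6 fc a6 b6 71 99 61 a3.
byte 0: 68 xor 61 = 09
byte 1: 65 xor a3 = c6
byte 2: 6c xor 93 = ff
byte 3: 6c xor a5 = c9
byte 4: 6f xor b4 = db
byte 5: 20 xor b6 = 96
byte 6: 72 xor fc = 8e
byte 7: 65 xor a6 = c3
byte 8: 62 xor b6 = d4
byte 9: 6f xor 71 = 1e
byte 10: 6f xor 99 = f6
byte 11: 74 xor 61 = 15
byte 12: 20 xor a3 = 83

09c6ffc9db968ec3d41ef61583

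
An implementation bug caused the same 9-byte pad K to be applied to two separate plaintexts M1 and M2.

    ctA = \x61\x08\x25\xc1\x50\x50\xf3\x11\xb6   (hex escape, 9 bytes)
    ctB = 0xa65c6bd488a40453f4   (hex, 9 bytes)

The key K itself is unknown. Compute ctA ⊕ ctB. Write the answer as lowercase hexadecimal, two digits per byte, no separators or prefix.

c7544e15d8f4f74242

ctA ⊕ ctB = (M1 ⊕ K) ⊕ (M2 ⊕ K) = M1 ⊕ M2 — the shared key cancels under XOR.
61 xor a6 = c7
08 xor 5c = 54
25 xor 6b = 4e
c1 xor d4 = 15
50 xor 88 = d8
50 xor a4 = f4
f3 xor 04 = f7
11 xor 53 = 42
b6 xor f4 = 42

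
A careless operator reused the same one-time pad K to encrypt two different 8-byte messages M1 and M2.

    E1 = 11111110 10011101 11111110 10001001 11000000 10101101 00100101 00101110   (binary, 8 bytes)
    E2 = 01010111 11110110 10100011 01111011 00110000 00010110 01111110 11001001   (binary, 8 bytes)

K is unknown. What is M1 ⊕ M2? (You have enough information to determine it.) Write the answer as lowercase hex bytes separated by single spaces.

a9 6b 5d f2 f0 bb 5b e7

E1 ⊕ E2 = (M1 ⊕ K) ⊕ (M2 ⊕ K) = M1 ⊕ M2 — the shared key cancels under XOR.
11111110 ⊕ 01010111 = 10101001
10011101 ⊕ 11110110 = 01101011
11111110 ⊕ 10100011 = 01011101
10001001 ⊕ 01111011 = 11110010
11000000 ⊕ 00110000 = 11110000
10101101 ⊕ 00010110 = 10111011
00100101 ⊕ 01111110 = 01011011
00101110 ⊕ 11001001 = 11100111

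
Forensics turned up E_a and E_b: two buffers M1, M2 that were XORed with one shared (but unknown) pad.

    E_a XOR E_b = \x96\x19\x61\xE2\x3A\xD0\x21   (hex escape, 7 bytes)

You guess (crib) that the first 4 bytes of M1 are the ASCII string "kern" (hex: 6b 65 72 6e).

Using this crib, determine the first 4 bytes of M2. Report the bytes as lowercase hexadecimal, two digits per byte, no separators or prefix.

fd7c138c

Since E_a ⊕ E_b = M1 ⊕ M2, XORing with the guessed M1 bytes yields the corresponding M2 bytes: M2 = (E_a ⊕ E_b) ⊕ M1.
byte 0: 150 xor 107 = 253
byte 1:  25 xor 101 = 124
byte 2:  97 xor 114 =  19
byte 3: 226 xor 110 = 140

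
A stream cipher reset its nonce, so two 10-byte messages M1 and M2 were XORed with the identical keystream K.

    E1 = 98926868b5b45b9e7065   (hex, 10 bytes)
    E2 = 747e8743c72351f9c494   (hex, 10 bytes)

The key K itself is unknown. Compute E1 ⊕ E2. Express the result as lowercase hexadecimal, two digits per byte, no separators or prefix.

ececef2b72970a67b4f1

E1 ⊕ E2 = (M1 ⊕ K) ⊕ (M2 ⊕ K) = M1 ⊕ M2 — the shared key cancels under XOR.
98 XOR 74 = ec
92 XOR 7e = ec
68 XOR 87 = ef
68 XOR 43 = 2b
b5 XOR c7 = 72
b4 XOR 23 = 97
5b XOR 51 = 0a
9e XOR f9 = 67
70 XOR c4 = b4
65 XOR 94 = f1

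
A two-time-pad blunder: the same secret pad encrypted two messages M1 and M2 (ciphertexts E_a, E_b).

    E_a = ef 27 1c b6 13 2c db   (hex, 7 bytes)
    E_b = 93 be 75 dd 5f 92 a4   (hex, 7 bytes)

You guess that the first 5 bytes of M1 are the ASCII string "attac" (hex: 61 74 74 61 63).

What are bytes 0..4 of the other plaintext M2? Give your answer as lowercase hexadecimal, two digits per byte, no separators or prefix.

1ded1d0a2f

First, E_a ⊕ E_b = (M1 ⊕ K) ⊕ (M2 ⊕ K) = M1 ⊕ M2, so the key drops out. Then M2 = (M1 ⊕ M2) ⊕ M1 over the first 5 bytes.
byte 0: (ef ⊕ 93) ⊕ 61 = 7c ⊕ 61 = 1d
byte 1: (27 ⊕ be) ⊕ 74 = 99 ⊕ 74 = ed
byte 2: (1c ⊕ 75) ⊕ 74 = 69 ⊕ 74 = 1d
byte 3: (b6 ⊕ dd) ⊕ 61 = 6b ⊕ 61 = 0a
byte 4: (13 ⊕ 5f) ⊕ 63 = 4c ⊕ 63 = 2f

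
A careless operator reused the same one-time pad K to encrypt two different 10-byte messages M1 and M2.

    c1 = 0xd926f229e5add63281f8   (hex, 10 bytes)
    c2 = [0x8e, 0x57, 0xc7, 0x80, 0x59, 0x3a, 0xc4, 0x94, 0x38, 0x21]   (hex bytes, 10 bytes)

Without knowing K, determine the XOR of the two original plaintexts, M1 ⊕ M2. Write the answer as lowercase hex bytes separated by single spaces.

57 71 35 a9 bc 97 12 a6 b9 d9

c1 ⊕ c2 = (M1 ⊕ K) ⊕ (M2 ⊕ K) = M1 ⊕ M2 — the shared key cancels under XOR.
217 ^ 142 =  87
 38 ^  87 = 113
242 ^ 199 =  53
 41 ^ 128 = 169
229 ^  89 = 188
173 ^  58 = 151
214 ^ 196 =  18
 50 ^ 148 = 166
129 ^  56 = 185
248 ^  33 = 217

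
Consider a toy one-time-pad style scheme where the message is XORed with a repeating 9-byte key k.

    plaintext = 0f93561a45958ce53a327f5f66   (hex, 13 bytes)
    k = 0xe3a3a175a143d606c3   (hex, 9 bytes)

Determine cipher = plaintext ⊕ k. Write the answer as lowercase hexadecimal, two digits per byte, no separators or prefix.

The 9-byte key repeats, so the effective keystream is e3 a3 a1 75 a1 43 d6 06 c3 e3 a3 a1 75.
byte 0:  15 ^ 227 = 236
byte 1: 147 ^ 163 =  48
byte 2:  86 ^ 161 = 247
byte 3:  26 ^ 117 = 111
byte 4:  69 ^ 161 = 228
byte 5: 149 ^  67 = 214
byte 6: 140 ^ 214 =  90
byte 7: 229 ^   6 = 227
byte 8:  58 ^ 195 = 249
byte 9:  50 ^ 227 = 209
byte 10: 127 ^ 163 = 220
byte 11:  95 ^ 161 = 254
byte 12: 102 ^ 117 =  19

ec30f76fe4d65ae3f9d1dcfe13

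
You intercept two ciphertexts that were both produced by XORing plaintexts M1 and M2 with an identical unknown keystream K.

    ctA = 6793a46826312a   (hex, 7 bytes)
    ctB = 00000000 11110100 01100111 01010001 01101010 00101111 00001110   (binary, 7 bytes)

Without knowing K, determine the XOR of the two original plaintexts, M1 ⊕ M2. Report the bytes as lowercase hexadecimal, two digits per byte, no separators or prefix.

ctA ⊕ ctB = (M1 ⊕ K) ⊕ (M2 ⊕ K) = M1 ⊕ M2 — the shared key cancels under XOR.
byte 0: 103 ^   0 = 103
byte 1: 147 ^ 244 = 103
byte 2: 164 ^ 103 = 195
byte 3: 104 ^  81 =  57
byte 4:  38 ^ 106 =  76
byte 5:  49 ^  47 =  30
byte 6:  42 ^  14 =  36

6767c3394c1e24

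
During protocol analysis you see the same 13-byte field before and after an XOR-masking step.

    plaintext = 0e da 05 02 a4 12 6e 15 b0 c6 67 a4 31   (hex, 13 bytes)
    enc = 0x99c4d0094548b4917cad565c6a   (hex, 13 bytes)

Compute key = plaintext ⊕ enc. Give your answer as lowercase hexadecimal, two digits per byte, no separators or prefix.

Since enc = plaintext ⊕ key, XORing both sides with plaintext gives key = plaintext ⊕ enc.
0e ^ 99 = 97
da ^ c4 = 1e
05 ^ d0 = d5
02 ^ 09 = 0b
a4 ^ 45 = e1
12 ^ 48 = 5a
6e ^ b4 = da
15 ^ 91 = 84
b0 ^ 7c = cc
c6 ^ ad = 6b
67 ^ 56 = 31
a4 ^ 5c = f8
31 ^ 6a = 5b

971ed50be15ada84cc6b31f85b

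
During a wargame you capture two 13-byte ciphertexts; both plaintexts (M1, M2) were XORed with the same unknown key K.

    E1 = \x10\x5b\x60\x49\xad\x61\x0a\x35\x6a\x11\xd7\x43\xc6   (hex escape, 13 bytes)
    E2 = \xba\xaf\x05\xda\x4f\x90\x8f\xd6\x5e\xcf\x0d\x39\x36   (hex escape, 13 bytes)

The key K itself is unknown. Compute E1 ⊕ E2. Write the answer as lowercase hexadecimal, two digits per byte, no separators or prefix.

aaf46593e2f185e334deda7af0

E1 ⊕ E2 = (M1 ⊕ K) ⊕ (M2 ⊕ K) = M1 ⊕ M2 — the shared key cancels under XOR.
byte 0: 10 ^ ba = aa
byte 1: 5b ^ af = f4
byte 2: 60 ^ 05 = 65
byte 3: 49 ^ da = 93
byte 4: ad ^ 4f = e2
byte 5: 61 ^ 90 = f1
byte 6: 0a ^ 8f = 85
byte 7: 35 ^ d6 = e3
byte 8: 6a ^ 5e = 34
byte 9: 11 ^ cf = de
byte 10: d7 ^ 0d = da
byte 11: 43 ^ 39 = 7a
byte 12: c6 ^ 36 = f0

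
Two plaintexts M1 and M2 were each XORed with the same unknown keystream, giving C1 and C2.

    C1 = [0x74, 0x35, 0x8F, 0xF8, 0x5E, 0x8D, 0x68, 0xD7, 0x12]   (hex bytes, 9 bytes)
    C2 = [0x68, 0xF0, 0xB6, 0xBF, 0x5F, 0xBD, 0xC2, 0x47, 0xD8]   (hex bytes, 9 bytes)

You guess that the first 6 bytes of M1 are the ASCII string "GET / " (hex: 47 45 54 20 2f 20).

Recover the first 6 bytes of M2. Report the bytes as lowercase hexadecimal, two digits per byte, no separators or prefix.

First, C1 ⊕ C2 = (M1 ⊕ K) ⊕ (M2 ⊕ K) = M1 ⊕ M2, so the key drops out. Then M2 = (M1 ⊕ M2) ⊕ M1 over the first 6 bytes.
byte 0: (74 xor 68) xor 47 = 1c xor 47 = 5b
byte 1: (35 xor f0) xor 45 = c5 xor 45 = 80
byte 2: (8f xor b6) xor 54 = 39 xor 54 = 6d
byte 3: (f8 xor bf) xor 20 = 47 xor 20 = 67
byte 4: (5e xor 5f) xor 2f = 01 xor 2f = 2e
byte 5: (8d xor bd) xor 20 = 30 xor 20 = 10

5b806d672e10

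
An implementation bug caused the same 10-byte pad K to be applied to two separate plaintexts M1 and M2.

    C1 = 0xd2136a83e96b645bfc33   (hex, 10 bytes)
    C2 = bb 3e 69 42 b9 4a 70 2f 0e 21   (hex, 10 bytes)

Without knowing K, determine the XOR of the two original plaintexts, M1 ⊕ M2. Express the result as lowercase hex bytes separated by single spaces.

C1 ⊕ C2 = (M1 ⊕ K) ⊕ (M2 ⊕ K) = M1 ⊕ M2 — the shared key cancels under XOR.
byte 0: d2 XOR bb = 69
byte 1: 13 XOR 3e = 2d
byte 2: 6a XOR 69 = 03
byte 3: 83 XOR 42 = c1
byte 4: e9 XOR b9 = 50
byte 5: 6b XOR 4a = 21
byte 6: 64 XOR 70 = 14
byte 7: 5b XOR 2f = 74
byte 8: fc XOR 0e = f2
byte 9: 33 XOR 21 = 12

69 2d 03 c1 50 21 14 74 f2 12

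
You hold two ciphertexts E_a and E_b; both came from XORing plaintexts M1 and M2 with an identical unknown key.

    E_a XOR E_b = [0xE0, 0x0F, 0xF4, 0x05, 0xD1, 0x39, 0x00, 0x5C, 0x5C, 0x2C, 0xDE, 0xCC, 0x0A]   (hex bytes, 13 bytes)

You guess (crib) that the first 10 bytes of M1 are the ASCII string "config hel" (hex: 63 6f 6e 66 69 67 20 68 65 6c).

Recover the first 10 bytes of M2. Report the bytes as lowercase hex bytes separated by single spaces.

Since E_a ⊕ E_b = M1 ⊕ M2, XORing with the guessed M1 bytes yields the corresponding M2 bytes: M2 = (E_a ⊕ E_b) ⊕ M1.
e0 xor 63 = 83
0f xor 6f = 60
f4 xor 6e = 9a
05 xor 66 = 63
d1 xor 69 = b8
39 xor 67 = 5e
00 xor 20 = 20
5c xor 68 = 34
5c xor 65 = 39
2c xor 6c = 40

83 60 9a 63 b8 5e 20 34 39 40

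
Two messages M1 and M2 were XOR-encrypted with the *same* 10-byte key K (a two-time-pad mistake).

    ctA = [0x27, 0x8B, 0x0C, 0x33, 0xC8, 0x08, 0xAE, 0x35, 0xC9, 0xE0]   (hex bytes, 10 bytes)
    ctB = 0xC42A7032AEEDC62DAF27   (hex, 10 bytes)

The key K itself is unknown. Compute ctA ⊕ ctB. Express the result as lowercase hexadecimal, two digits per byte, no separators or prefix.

e3a17c0166e5681866c7

ctA ⊕ ctB = (M1 ⊕ K) ⊕ (M2 ⊕ K) = M1 ⊕ M2 — the shared key cancels under XOR.
byte 0: 27 ^ c4 = e3
byte 1: 8b ^ 2a = a1
byte 2: 0c ^ 70 = 7c
byte 3: 33 ^ 32 = 01
byte 4: c8 ^ ae = 66
byte 5: 08 ^ ed = e5
byte 6: ae ^ c6 = 68
byte 7: 35 ^ 2d = 18
byte 8: c9 ^ af = 66
byte 9: e0 ^ 27 = c7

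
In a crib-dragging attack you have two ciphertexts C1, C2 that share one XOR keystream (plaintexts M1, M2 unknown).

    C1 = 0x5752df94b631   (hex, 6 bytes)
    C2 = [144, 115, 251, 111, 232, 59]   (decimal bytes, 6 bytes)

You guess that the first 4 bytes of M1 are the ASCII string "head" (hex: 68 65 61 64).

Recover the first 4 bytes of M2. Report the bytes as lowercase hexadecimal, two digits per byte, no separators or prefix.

First, C1 ⊕ C2 = (M1 ⊕ K) ⊕ (M2 ⊕ K) = M1 ⊕ M2, so the key drops out. Then M2 = (M1 ⊕ M2) ⊕ M1 over the first 4 bytes.
byte 0: (57 ⊕ 90) ⊕ 68 = c7 ⊕ 68 = af
byte 1: (52 ⊕ 73) ⊕ 65 = 21 ⊕ 65 = 44
byte 2: (df ⊕ fb) ⊕ 61 = 24 ⊕ 61 = 45
byte 3: (94 ⊕ 6f) ⊕ 64 = fb ⊕ 64 = 9f

af44459f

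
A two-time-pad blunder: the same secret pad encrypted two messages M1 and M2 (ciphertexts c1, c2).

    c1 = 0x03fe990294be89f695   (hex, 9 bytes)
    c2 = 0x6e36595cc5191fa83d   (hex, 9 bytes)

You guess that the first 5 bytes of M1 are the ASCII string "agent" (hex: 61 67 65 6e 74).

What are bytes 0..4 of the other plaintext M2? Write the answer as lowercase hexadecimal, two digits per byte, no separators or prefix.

First, c1 ⊕ c2 = (M1 ⊕ K) ⊕ (M2 ⊕ K) = M1 ⊕ M2, so the key drops out. Then M2 = (M1 ⊕ M2) ⊕ M1 over the first 5 bytes.
byte 0: (03 XOR 6e) XOR 61 = 6d XOR 61 = 0c
byte 1: (fe XOR 36) XOR 67 = c8 XOR 67 = af
byte 2: (99 XOR 59) XOR 65 = c0 XOR 65 = a5
byte 3: (02 XOR 5c) XOR 6e = 5e XOR 6e = 30
byte 4: (94 XOR c5) XOR 74 = 51 XOR 74 = 25

0cafa53025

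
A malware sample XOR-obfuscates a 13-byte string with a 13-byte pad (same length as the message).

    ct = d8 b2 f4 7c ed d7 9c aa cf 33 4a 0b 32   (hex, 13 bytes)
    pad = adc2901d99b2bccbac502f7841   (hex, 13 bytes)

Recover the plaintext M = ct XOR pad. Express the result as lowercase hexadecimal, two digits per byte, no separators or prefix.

75706461746520616363657373

XOR is its own inverse, so applying the key byte-wise gives the result directly.
byte 0: d8 xor ad = 75
byte 1: b2 xor c2 = 70
byte 2: f4 xor 90 = 64
byte 3: 7c xor 1d = 61
byte 4: ed xor 99 = 74
byte 5: d7 xor b2 = 65
byte 6: 9c xor bc = 20
byte 7: aa xor cb = 61
byte 8: cf xor ac = 63
byte 9: 33 xor 50 = 63
byte 10: 4a xor 2f = 65
byte 11: 0b xor 78 = 73
byte 12: 32 xor 41 = 73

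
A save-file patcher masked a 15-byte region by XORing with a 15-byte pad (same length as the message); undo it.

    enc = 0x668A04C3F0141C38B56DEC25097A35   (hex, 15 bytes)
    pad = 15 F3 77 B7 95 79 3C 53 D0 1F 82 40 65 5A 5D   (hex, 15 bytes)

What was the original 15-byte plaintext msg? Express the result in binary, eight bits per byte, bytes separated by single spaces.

66 XOR 15 = 73
8a XOR f3 = 79
04 XOR 77 = 73
c3 XOR b7 = 74
f0 XOR 95 = 65
14 XOR 79 = 6d
1c XOR 3c = 20
38 XOR 53 = 6b
b5 XOR d0 = 65
6d XOR 1f = 72
ec XOR 82 = 6e
25 XOR 40 = 65
09 XOR 65 = 6c
7a XOR 5a = 20
35 XOR 5d = 68

01110011 01111001 01110011 01110100 01100101 01101101 00100000 01101011 01100101 01110010 01101110 01100101 01101100 00100000 01101000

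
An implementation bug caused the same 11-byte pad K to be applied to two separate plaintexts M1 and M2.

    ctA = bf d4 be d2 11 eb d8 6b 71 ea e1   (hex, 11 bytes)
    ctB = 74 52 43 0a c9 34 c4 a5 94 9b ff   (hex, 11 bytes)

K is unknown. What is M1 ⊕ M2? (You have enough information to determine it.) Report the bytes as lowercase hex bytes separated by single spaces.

ctA ⊕ ctB = (M1 ⊕ K) ⊕ (M2 ⊕ K) = M1 ⊕ M2 — the shared key cancels under XOR.
bf ⊕ 74 = cb
d4 ⊕ 52 = 86
be ⊕ 43 = fd
d2 ⊕ 0a = d8
11 ⊕ c9 = d8
eb ⊕ 34 = df
d8 ⊕ c4 = 1c
6b ⊕ a5 = ce
71 ⊕ 94 = e5
ea ⊕ 9b = 71
e1 ⊕ ff = 1e

cb 86 fd d8 d8 df 1c ce e5 71 1e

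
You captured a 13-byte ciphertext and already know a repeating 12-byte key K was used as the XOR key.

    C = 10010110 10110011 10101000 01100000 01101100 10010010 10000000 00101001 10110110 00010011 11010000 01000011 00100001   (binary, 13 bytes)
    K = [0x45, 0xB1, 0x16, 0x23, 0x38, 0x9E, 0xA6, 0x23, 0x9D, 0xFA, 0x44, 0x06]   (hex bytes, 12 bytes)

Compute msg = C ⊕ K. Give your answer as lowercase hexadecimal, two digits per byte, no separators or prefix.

d302be43540c260a2be9944564

The 12-byte key repeats, so the effective keystream is 45 b1 16 23 38 9e a6 23 9d fa 44 06 45.
byte 0: 96 ⊕ 45 = d3
byte 1: b3 ⊕ b1 = 02
byte 2: a8 ⊕ 16 = be
byte 3: 60 ⊕ 23 = 43
byte 4: 6c ⊕ 38 = 54
byte 5: 92 ⊕ 9e = 0c
byte 6: 80 ⊕ a6 = 26
byte 7: 29 ⊕ 23 = 0a
byte 8: b6 ⊕ 9d = 2b
byte 9: 13 ⊕ fa = e9
byte 10: d0 ⊕ 44 = 94
byte 11: 43 ⊕ 06 = 45
byte 12: 21 ⊕ 45 = 64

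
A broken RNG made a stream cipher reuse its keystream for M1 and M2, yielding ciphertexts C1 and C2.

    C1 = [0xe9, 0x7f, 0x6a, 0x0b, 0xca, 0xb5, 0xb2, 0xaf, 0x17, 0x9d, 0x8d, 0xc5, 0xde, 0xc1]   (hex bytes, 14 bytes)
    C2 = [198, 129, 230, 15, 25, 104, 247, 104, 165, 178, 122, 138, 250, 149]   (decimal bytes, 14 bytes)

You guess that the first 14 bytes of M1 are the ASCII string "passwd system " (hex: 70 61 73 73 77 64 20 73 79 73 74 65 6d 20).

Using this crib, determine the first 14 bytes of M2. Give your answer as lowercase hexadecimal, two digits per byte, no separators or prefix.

5f9fff77a4b965b4cb5c832a4974

First, C1 ⊕ C2 = (M1 ⊕ K) ⊕ (M2 ⊕ K) = M1 ⊕ M2, so the key drops out. Then M2 = (M1 ⊕ M2) ⊕ M1 over the first 14 bytes.
byte 0: (e9 ^ c6) ^ 70 = 2f ^ 70 = 5f
byte 1: (7f ^ 81) ^ 61 = fe ^ 61 = 9f
byte 2: (6a ^ e6) ^ 73 = 8c ^ 73 = ff
byte 3: (0b ^ 0f) ^ 73 = 04 ^ 73 = 77
byte 4: (ca ^ 19) ^ 77 = d3 ^ 77 = a4
byte 5: (b5 ^ 68) ^ 64 = dd ^ 64 = b9
byte 6: (b2 ^ f7) ^ 20 = 45 ^ 20 = 65
byte 7: (af ^ 68) ^ 73 = c7 ^ 73 = b4
byte 8: (17 ^ a5) ^ 79 = b2 ^ 79 = cb
byte 9: (9d ^ b2) ^ 73 = 2f ^ 73 = 5c
byte 10: (8d ^ 7a) ^ 74 = f7 ^ 74 = 83
byte 11: (c5 ^ 8a) ^ 65 = 4f ^ 65 = 2a
byte 12: (de ^ fa) ^ 6d = 24 ^ 6d = 49
byte 13: (c1 ^ 95) ^ 20 = 54 ^ 20 = 74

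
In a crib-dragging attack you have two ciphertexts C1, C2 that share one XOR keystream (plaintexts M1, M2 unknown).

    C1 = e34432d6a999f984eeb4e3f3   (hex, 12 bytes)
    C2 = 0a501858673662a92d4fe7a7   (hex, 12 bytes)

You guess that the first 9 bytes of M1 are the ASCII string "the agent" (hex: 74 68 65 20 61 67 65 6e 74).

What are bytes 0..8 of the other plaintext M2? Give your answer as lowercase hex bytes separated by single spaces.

9d 7c 4f ae af c8 fe 43 b7

First, C1 ⊕ C2 = (M1 ⊕ K) ⊕ (M2 ⊕ K) = M1 ⊕ M2, so the key drops out. Then M2 = (M1 ⊕ M2) ⊕ M1 over the first 9 bytes.
byte 0: (e3 ⊕ 0a) ⊕ 74 = e9 ⊕ 74 = 9d
byte 1: (44 ⊕ 50) ⊕ 68 = 14 ⊕ 68 = 7c
byte 2: (32 ⊕ 18) ⊕ 65 = 2a ⊕ 65 = 4f
byte 3: (d6 ⊕ 58) ⊕ 20 = 8e ⊕ 20 = ae
byte 4: (a9 ⊕ 67) ⊕ 61 = ce ⊕ 61 = af
byte 5: (99 ⊕ 36) ⊕ 67 = af ⊕ 67 = c8
byte 6: (f9 ⊕ 62) ⊕ 65 = 9b ⊕ 65 = fe
byte 7: (84 ⊕ a9) ⊕ 6e = 2d ⊕ 6e = 43
byte 8: (ee ⊕ 2d) ⊕ 74 = c3 ⊕ 74 = b7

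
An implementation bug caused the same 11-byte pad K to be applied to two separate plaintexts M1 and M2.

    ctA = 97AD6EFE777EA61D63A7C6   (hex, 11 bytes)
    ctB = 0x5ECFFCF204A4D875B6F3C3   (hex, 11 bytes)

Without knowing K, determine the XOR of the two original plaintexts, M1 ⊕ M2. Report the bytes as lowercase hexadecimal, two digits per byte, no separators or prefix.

ctA ⊕ ctB = (M1 ⊕ K) ⊕ (M2 ⊕ K) = M1 ⊕ M2 — the shared key cancels under XOR.
byte 0: 97 XOR 5e = c9
byte 1: ad XOR cf = 62
byte 2: 6e XOR fc = 92
byte 3: fe XOR f2 = 0c
byte 4: 77 XOR 04 = 73
byte 5: 7e XOR a4 = da
byte 6: a6 XOR d8 = 7e
byte 7: 1d XOR 75 = 68
byte 8: 63 XOR b6 = d5
byte 9: a7 XOR f3 = 54
byte 10: c6 XOR c3 = 05

c962920c73da7e68d55405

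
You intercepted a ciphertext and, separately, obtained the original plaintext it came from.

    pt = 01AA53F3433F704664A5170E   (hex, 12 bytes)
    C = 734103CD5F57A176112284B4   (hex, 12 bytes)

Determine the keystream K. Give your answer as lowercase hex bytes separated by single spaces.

Since C = pt ⊕ K, XORing both sides with pt gives K = pt ⊕ C.
01 XOR 73 = 72
aa XOR 41 = eb
53 XOR 03 = 50
f3 XOR cd = 3e
43 XOR 5f = 1c
3f XOR 57 = 68
70 XOR a1 = d1
46 XOR 76 = 30
64 XOR 11 = 75
a5 XOR 22 = 87
17 XOR 84 = 93
0e XOR b4 = ba

72 eb 50 3e 1c 68 d1 30 75 87 93 ba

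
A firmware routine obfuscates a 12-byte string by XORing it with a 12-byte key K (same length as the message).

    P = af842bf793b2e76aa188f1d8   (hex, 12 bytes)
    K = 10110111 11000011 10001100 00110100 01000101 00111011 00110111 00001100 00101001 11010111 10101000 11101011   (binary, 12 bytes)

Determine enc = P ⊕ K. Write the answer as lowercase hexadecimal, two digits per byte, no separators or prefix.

1847a7c3d689d066885f5933

XOR is its own inverse, so applying the key byte-wise gives the result directly.
10101111 XOR 10110111 = 00011000
10000100 XOR 11000011 = 01000111
00101011 XOR 10001100 = 10100111
11110111 XOR 00110100 = 11000011
10010011 XOR 01000101 = 11010110
10110010 XOR 00111011 = 10001001
11100111 XOR 00110111 = 11010000
01101010 XOR 00001100 = 01100110
10100001 XOR 00101001 = 10001000
10001000 XOR 11010111 = 01011111
11110001 XOR 10101000 = 01011001
11011000 XOR 11101011 = 00110011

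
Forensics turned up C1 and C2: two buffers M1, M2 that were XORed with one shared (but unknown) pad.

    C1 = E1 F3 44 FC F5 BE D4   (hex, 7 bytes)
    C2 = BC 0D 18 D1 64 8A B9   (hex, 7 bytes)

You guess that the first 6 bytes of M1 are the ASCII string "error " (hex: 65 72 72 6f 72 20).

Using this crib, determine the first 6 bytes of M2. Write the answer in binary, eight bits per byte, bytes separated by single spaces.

First, C1 ⊕ C2 = (M1 ⊕ K) ⊕ (M2 ⊕ K) = M1 ⊕ M2, so the key drops out. Then M2 = (M1 ⊕ M2) ⊕ M1 over the first 6 bytes.
byte 0: (e1 ^ bc) ^ 65 = 5d ^ 65 = 38
byte 1: (f3 ^ 0d) ^ 72 = fe ^ 72 = 8c
byte 2: (44 ^ 18) ^ 72 = 5c ^ 72 = 2e
byte 3: (fc ^ d1) ^ 6f = 2d ^ 6f = 42
byte 4: (f5 ^ 64) ^ 72 = 91 ^ 72 = e3
byte 5: (be ^ 8a) ^ 20 = 34 ^ 20 = 14

00111000 10001100 00101110 01000010 11100011 00010100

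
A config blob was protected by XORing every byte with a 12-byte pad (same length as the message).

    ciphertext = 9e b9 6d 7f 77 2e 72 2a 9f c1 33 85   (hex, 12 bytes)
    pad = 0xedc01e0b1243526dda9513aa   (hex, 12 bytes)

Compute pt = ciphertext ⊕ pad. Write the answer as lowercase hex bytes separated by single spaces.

73 79 73 74 65 6d 20 47 45 54 20 2f

10011110 ^ 11101101 = 01110011
10111001 ^ 11000000 = 01111001
01101101 ^ 00011110 = 01110011
01111111 ^ 00001011 = 01110100
01110111 ^ 00010010 = 01100101
00101110 ^ 01000011 = 01101101
01110010 ^ 01010010 = 00100000
00101010 ^ 01101101 = 01000111
10011111 ^ 11011010 = 01000101
11000001 ^ 10010101 = 01010100
00110011 ^ 00010011 = 00100000
10000101 ^ 10101010 = 00101111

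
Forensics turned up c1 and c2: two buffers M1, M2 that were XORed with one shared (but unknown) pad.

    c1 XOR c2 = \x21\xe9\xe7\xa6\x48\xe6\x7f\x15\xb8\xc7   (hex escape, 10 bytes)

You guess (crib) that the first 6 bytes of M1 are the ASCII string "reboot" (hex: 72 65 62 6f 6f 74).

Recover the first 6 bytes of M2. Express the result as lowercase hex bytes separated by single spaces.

Since c1 ⊕ c2 = M1 ⊕ M2, XORing with the guessed M1 bytes yields the corresponding M2 bytes: M2 = (c1 ⊕ c2) ⊕ M1.
00100001 ⊕ 01110010 = 01010011
11101001 ⊕ 01100101 = 10001100
11100111 ⊕ 01100010 = 10000101
10100110 ⊕ 01101111 = 11001001
01001000 ⊕ 01101111 = 00100111
11100110 ⊕ 01110100 = 10010010

53 8c 85 c9 27 92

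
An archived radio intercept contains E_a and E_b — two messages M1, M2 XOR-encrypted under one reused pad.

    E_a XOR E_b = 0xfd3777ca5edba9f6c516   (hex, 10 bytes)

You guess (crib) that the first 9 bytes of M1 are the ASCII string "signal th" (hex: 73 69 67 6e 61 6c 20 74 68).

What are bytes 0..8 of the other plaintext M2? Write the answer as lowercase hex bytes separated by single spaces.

8e 5e 10 a4 3f b7 89 82 ad

Since E_a ⊕ E_b = M1 ⊕ M2, XORing with the guessed M1 bytes yields the corresponding M2 bytes: M2 = (E_a ⊕ E_b) ⊕ M1.
11111101 XOR 01110011 = 10001110
00110111 XOR 01101001 = 01011110
01110111 XOR 01100111 = 00010000
11001010 XOR 01101110 = 10100100
01011110 XOR 01100001 = 00111111
11011011 XOR 01101100 = 10110111
10101001 XOR 00100000 = 10001001
11110110 XOR 01110100 = 10000010
11000101 XOR 01101000 = 10101101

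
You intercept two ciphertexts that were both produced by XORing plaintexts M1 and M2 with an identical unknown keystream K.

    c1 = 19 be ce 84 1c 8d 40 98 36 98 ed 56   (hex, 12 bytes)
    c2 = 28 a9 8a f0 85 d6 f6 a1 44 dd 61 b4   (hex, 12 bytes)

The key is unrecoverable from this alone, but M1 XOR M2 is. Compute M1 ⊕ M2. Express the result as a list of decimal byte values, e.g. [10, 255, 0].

c1 ⊕ c2 = (M1 ⊕ K) ⊕ (M2 ⊕ K) = M1 ⊕ M2 — the shared key cancels under XOR.
byte 0: 19 xor 28 = 31
byte 1: be xor a9 = 17
byte 2: ce xor 8a = 44
byte 3: 84 xor f0 = 74
byte 4: 1c xor 85 = 99
byte 5: 8d xor d6 = 5b
byte 6: 40 xor f6 = b6
byte 7: 98 xor a1 = 39
byte 8: 36 xor 44 = 72
byte 9: 98 xor dd = 45
byte 10: ed xor 61 = 8c
byte 11: 56 xor b4 = e2

[49, 23, 68, 116, 153, 91, 182, 57, 114, 69, 140, 226]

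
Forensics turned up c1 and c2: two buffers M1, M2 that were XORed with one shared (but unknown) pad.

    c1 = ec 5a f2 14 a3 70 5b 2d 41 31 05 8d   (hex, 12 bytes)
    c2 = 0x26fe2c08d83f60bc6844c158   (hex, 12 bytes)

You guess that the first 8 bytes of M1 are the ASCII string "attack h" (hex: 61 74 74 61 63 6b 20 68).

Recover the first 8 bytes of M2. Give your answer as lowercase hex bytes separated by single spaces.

ab d0 aa 7d 18 24 1b f9

First, c1 ⊕ c2 = (M1 ⊕ K) ⊕ (M2 ⊕ K) = M1 ⊕ M2, so the key drops out. Then M2 = (M1 ⊕ M2) ⊕ M1 over the first 8 bytes.
byte 0: (ec xor 26) xor 61 = ca xor 61 = ab
byte 1: (5a xor fe) xor 74 = a4 xor 74 = d0
byte 2: (f2 xor 2c) xor 74 = de xor 74 = aa
byte 3: (14 xor 08) xor 61 = 1c xor 61 = 7d
byte 4: (a3 xor d8) xor 63 = 7b xor 63 = 18
byte 5: (70 xor 3f) xor 6b = 4f xor 6b = 24
byte 6: (5b xor 60) xor 20 = 3b xor 20 = 1b
byte 7: (2d xor bc) xor 68 = 91 xor 68 = f9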